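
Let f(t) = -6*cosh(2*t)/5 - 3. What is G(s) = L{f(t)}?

G(s) = -6*s/(5*(s^2 - 4)) - 3/s

Apply the Laplace transform termwise.
(-6/5)·[L{cosh(2t)} = s/(s^2 - 4)]; L{-3} = -3/s.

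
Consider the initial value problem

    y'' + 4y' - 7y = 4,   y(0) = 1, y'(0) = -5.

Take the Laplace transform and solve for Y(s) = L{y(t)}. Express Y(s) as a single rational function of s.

Transform both sides with L{·}.
The derivative rules (L{y''} = s^2 Y - s·y(0) - y'(0) and L{y'} = sY - y(0), with y(0) = 1, y'(0) = -5) turn the left side into (s^2 + 4*s - 7)Y - (s - 1).
The right side is L{4} = 4/s.
So (s^2 + 4*s - 7)Y = 4/s + (s - 1).
Solve for Y(s) and write it as one ratio of polynomials.

Y(s) = (s^2 - s + 4)/(s^3 + 4*s^2 - 7*s)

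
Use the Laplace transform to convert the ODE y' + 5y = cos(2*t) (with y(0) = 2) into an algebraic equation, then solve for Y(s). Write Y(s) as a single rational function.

Y(s) = (2*s^2 + s + 8)/(s^3 + 5*s^2 + 4*s + 20)

Take the Laplace transform of both sides.
The derivative rules (L{y'} = sY - y(0) = sY - 2) turn the left side into (s + 5)Y - (2).
The right side is L{cos(2*t)} = s/(s^2 + 4).
So (s + 5)Y = s/(s^2 + 4) + (2).
Divide through and combine into a single rational function.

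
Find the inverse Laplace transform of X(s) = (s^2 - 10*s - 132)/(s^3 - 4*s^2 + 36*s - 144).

-3*exp(4*t) + sin(6*t) + 4*cos(6*t)

Factor the denominator: s^3 - 4*s^2 + 36*s - 144 = (s - 4)*(s^2 + 36).
Partial fraction decomposition gives [-3/(s - 4)] + [4*s/(s^2 + 36)] + [6/(s^2 + 36)].
Invert each term: -3/(s - 4) ↔ -3e^(4t); 4·s/(s^2 + 36) ↔ 4cos(6t); 1·6/(s^2 + 36) ↔ sin(6t).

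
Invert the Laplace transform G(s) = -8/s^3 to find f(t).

Since L{t^2} = 2!/s^3 = 2/s^3, the inverse is t^2, scaled by -4.

f(t) = -4*t^2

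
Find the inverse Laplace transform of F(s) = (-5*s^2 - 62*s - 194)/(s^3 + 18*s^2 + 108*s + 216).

-t^2*exp(-6*t) - 2*t*exp(-6*t) - 5*exp(-6*t)

Factor the denominator: s^3 + 18*s^2 + 108*s + 216 = (s + 6)^3.
Partial fraction decomposition gives [-5/(s + 6)] + [-2/(s + 6)^2] + [-2/(s + 6)^3].
Invert each term: -5/(s + 6) ↔ -5e^(-6t); -2/(s + 6)^2 ↔ -2t·e^(-6t); -2/(s + 6)^3 ↔ (-1)t^2·e^(-6t).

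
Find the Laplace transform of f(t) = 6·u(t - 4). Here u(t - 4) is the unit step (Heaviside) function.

6*exp(-4*s)/s

By the second shifting theorem, L{u(t - c)·g(t - c)} = e^(-cs)·H(s) with c = 4 and H(s) = L{g(t)}.
L{6} = 6/s.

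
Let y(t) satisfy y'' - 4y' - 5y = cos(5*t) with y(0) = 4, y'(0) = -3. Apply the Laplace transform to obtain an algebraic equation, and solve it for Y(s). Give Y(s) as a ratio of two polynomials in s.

Y(s) = (4*s^3 - 19*s^2 + 101*s - 475)/(s^4 - 4*s^3 + 20*s^2 - 100*s - 125)

Take the Laplace transform of both sides.
The derivative rules (L{y''} = s^2 Y - s·y(0) - y'(0) and L{y'} = sY - y(0), with y(0) = 4, y'(0) = -3) turn the left side into (s^2 - 4*s - 5)Y - (4*s - 19).
The right side is L{cos(5*t)} = s/(s^2 + 25).
So (s^2 - 4*s - 5)Y = s/(s^2 + 25) + (4*s - 19).
Divide through and combine into a single rational function.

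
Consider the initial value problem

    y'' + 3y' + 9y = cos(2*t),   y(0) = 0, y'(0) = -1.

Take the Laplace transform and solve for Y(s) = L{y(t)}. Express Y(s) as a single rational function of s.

Transform both sides with L{·}.
Using L{y''} = s^2 Y - s·y(0) - y'(0) and L{y'} = sY - y(0), with y(0) = 0, y'(0) = -1, the left side becomes (s^2 + 3*s + 9)Y - (-1).
The right side is L{cos(2*t)} = s/(s^2 + 4).
So (s^2 + 3*s + 9)Y = s/(s^2 + 4) + (-1).
Divide through and combine into a single rational function.

Y(s) = (-s^2 + s - 4)/(s^4 + 3*s^3 + 13*s^2 + 12*s + 36)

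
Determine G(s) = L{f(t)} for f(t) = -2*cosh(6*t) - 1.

Apply the Laplace transform termwise.
L{-1} = -1/s; (-2)·[L{cosh(6t)} = s/(s^2 - 36)].

G(s) = -2*s/(s^2 - 36) - 1/s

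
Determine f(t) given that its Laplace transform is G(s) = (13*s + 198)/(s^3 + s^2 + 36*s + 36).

f(t) = 3*sin(6*t) - 5*cos(6*t) + 5*exp(-t)

Factor the denominator: s^3 + s^2 + 36*s + 36 = (s + 1)*(s^2 + 36).
Partial fraction decomposition gives [5/(s + 1)] + [-5*s/(s^2 + 36)] + [18/(s^2 + 36)].
Invert each term: 5/(s + 1) ↔ 5e^(-t); -5·s/(s^2 + 36) ↔ -5cos(6t); 3·6/(s^2 + 36) ↔ 3sin(6t).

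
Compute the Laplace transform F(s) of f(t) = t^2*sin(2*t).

F(s) = 4*(3*s^2 - 4)/(s^2 + 4)^3

L{sin(2t)} = 2/(s^2 + 4).
Then apply L{t^2·g(t)} = (-1)^2 d^2/ds^2[G(s)] with G(s) = 2/(s^2 + 4):
differentiating 2 times and applying the sign gives 4*(3*s^2 - 4)/(s^2 + 4)^3.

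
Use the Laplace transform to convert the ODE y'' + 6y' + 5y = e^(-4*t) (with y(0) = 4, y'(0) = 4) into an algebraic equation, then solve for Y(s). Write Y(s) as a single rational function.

Y(s) = (4*s^2 + 44*s + 113)/(s^3 + 10*s^2 + 29*s + 20)

Apply the Laplace transform to the equation.
Using L{y''} = s^2 Y - s·y(0) - y'(0) and L{y'} = sY - y(0), with y(0) = 4, y'(0) = 4, the left side becomes (s^2 + 6*s + 5)Y - (4*s + 28).
The right side is L{e^(-4*t)} = 1/(s + 4).
So (s^2 + 6*s + 5)Y = 1/(s + 4) + (4*s + 28).
Divide through and combine into a single rational function.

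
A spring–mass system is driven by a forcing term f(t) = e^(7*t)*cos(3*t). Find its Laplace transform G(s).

G(s) = (s - 7)/((s - 7)^2 + 9)

L{cos(3t)} = s/(s^2 + 9).
By the first shifting theorem, multiplying by e^(7t) replaces s with s - 7.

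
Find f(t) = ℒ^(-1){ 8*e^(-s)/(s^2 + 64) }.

The factor e^(-s) signals a time shift by c = 1 (second shifting theorem).
L{sin(8t)} = 8/(s^2 + 64), so L^-1{8/(s^2 + 64)} = sin(8*t).
Hence the inverse is u(t - 1) times that function evaluated at t - 1.

f(t) = Heaviside(t - 1)*(sin(8*t - 8))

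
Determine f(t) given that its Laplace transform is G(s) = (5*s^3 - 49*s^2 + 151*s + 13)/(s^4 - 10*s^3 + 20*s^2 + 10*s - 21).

Factor the denominator: s^4 - 10*s^3 + 20*s^2 + 10*s - 21 = (s - 7)*(s - 3)*(s - 1)*(s + 1).
Partial fraction decomposition gives [-5/(s - 3)] + [3/(s + 1)] + [2/(s - 7)] + [5/(s - 1)].
Invert each term: -5/(s - 3) ↔ -5e^(3t); 3/(s + 1) ↔ 3e^(-t); 2/(s - 7) ↔ 2e^(7t); 5/(s - 1) ↔ 5e^(t).

f(t) = 2*exp(7*t) - 5*exp(3*t) + 5*exp(t) + 3*exp(-t)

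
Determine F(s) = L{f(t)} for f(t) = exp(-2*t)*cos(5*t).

L{cos(5t)} = s/(s^2 + 25).
By the first shifting theorem, multiplying by e^(-2t) replaces s with s + 2.

F(s) = (s + 2)/((s + 2)^2 + 25)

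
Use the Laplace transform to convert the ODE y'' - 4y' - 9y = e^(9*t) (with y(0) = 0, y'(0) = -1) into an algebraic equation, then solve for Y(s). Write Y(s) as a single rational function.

Y(s) = (-s + 10)/(s^3 - 13*s^2 + 27*s + 81)

Laplace-transform each side.
Using L{y''} = s^2 Y - s·y(0) - y'(0) and L{y'} = sY - y(0), with y(0) = 0, y'(0) = -1, the left side becomes (s^2 - 4*s - 9)Y - (-1).
The right side is L{e^(9*t)} = 1/(s - 9).
So (s^2 - 4*s - 9)Y = 1/(s - 9) + (-1).
Solve for Y(s) and write it as one ratio of polynomials.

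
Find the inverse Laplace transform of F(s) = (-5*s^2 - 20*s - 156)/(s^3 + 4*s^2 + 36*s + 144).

Factor the denominator: s^3 + 4*s^2 + 36*s + 144 = (s + 4)*(s^2 + 36).
Partial fraction decomposition gives [-3/(s + 4)] + [-2*s/(s^2 + 36)] + [-12/(s^2 + 36)].
Invert each term: -3/(s + 4) ↔ -3e^(-4t); -2·s/(s^2 + 36) ↔ -2cos(6t); -2·6/(s^2 + 36) ↔ -2sin(6t).

-2*sin(6*t) - 2*cos(6*t) - 3*exp(-4*t)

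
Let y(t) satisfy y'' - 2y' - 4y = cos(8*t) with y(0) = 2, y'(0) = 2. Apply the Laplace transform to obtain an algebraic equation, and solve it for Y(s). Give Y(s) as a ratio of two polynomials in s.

Y(s) = (2*s^3 - 2*s^2 + 129*s - 128)/(s^4 - 2*s^3 + 60*s^2 - 128*s - 256)

Apply the Laplace transform to the equation.
With L{y''} = s^2 Y - s·y(0) - y'(0) and L{y'} = sY - y(0), with y(0) = 2, y'(0) = 2: the LHS transforms to (s^2 - 2*s - 4)Y - (2*s - 2).
The right side is L{cos(8*t)} = s/(s^2 + 64).
So (s^2 - 2*s - 4)Y = s/(s^2 + 64) + (2*s - 2).
Divide through and combine into a single rational function.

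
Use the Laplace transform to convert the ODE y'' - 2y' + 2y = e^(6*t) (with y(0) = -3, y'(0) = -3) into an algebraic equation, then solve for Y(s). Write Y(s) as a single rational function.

Y(s) = (-3*s^2 + 21*s - 17)/(s^3 - 8*s^2 + 14*s - 12)

Laplace-transform each side.
Using L{y''} = s^2 Y - s·y(0) - y'(0) and L{y'} = sY - y(0), with y(0) = -3, y'(0) = -3, the left side becomes (s^2 - 2*s + 2)Y - (-3*s + 3).
The right side is L{e^(6*t)} = 1/(s - 6).
So (s^2 - 2*s + 2)Y = 1/(s - 6) + (-3*s + 3).
Solve for Y(s) and write it as one ratio of polynomials.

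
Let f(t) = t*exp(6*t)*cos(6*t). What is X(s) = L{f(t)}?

X(s) = s*(s - 12)/(s^2 - 12*s + 72)^2

L{cos(6t)} = s/(s^2 + 36).
Multiplying by e^(6t) shifts s → s - 6, so L{exp(6*t)*cos(6*t)} = (s - 6)/((s - 6)^2 + 36).
Then apply L{t·g(t)} = -d/ds[G(s)] with G(s) = (s - 6)/((s - 6)^2 + 36):
differentiating 1 time and applying the sign gives s*(s - 12)/(s^2 - 12*s + 72)^2.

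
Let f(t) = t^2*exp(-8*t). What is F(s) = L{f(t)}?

F(s) = 2/(s + 8)^3

L{t^2} = 2!/s^3 = 2/s^3.
By the first shifting theorem, multiplying by e^(-8t) replaces s with s + 8.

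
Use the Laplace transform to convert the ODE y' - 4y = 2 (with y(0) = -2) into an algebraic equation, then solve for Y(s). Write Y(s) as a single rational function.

Y(s) = (-2*s + 2)/(s^2 - 4*s)

Take the Laplace transform of both sides.
Using L{y'} = sY - y(0) = sY - (-2), the left side becomes (s - 4)Y - (-2).
The right side is L{2} = 2/s.
So (s - 4)Y = 2/s + (-2).
Solve for Y(s) and write it as one ratio of polynomials.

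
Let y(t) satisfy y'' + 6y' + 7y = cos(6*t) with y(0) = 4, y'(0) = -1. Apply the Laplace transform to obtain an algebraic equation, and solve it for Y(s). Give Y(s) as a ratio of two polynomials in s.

Y(s) = (4*s^3 + 23*s^2 + 145*s + 828)/(s^4 + 6*s^3 + 43*s^2 + 216*s + 252)

Apply the Laplace transform to the equation.
With L{y''} = s^2 Y - s·y(0) - y'(0) and L{y'} = sY - y(0), with y(0) = 4, y'(0) = -1: the LHS transforms to (s^2 + 6*s + 7)Y - (4*s + 23).
The right side is L{cos(6*t)} = s/(s^2 + 36).
So (s^2 + 6*s + 7)Y = s/(s^2 + 36) + (4*s + 23).
Solve for Y(s) and write it as one ratio of polynomials.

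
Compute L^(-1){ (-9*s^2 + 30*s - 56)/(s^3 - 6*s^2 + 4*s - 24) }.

Factor the denominator: s^3 - 6*s^2 + 4*s - 24 = (s - 6)*(s^2 + 4).
Partial fraction decomposition gives [-5/(s - 6)] + [-4*s/(s^2 + 4)] + [6/(s^2 + 4)].
Invert each term: -5/(s - 6) ↔ -5e^(6t); -4·s/(s^2 + 4) ↔ -4cos(2t); 3·2/(s^2 + 4) ↔ 3sin(2t).

-5*exp(6*t) + 3*sin(2*t) - 4*cos(2*t)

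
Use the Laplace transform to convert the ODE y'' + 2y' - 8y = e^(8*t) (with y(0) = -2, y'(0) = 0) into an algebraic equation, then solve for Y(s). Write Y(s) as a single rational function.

Y(s) = (-2*s^2 + 12*s + 33)/(s^3 - 6*s^2 - 24*s + 64)

Transform both sides with L{·}.
The derivative rules (L{y''} = s^2 Y - s·y(0) - y'(0) and L{y'} = sY - y(0), with y(0) = -2, y'(0) = 0) turn the left side into (s^2 + 2*s - 8)Y - (-2*s - 4).
The right side is L{e^(8*t)} = 1/(s - 8).
So (s^2 + 2*s - 8)Y = 1/(s - 8) + (-2*s - 4).
Divide through and combine into a single rational function.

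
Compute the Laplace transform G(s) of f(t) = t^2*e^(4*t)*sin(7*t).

G(s) = 14*(3*s^2 - 24*s - 1)/(s^2 - 8*s + 65)^3

L{sin(7t)} = 7/(s^2 + 49).
Multiplying by e^(4t) shifts s → s - 4, so L{e^(4*t)*sin(7*t)} = 7/((s - 4)^2 + 49).
Then apply L{t^2·g(t)} = (-1)^2 d^2/ds^2[H(s)] with H(s) = 7/((s - 4)^2 + 49):
differentiating 2 times and applying the sign gives 14*(3*s^2 - 24*s - 1)/(s^2 - 8*s + 65)^3.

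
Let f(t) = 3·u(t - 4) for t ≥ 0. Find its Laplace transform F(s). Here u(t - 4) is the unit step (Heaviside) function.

F(s) = 3*exp(-4*s)/s

By the second shifting theorem, L{u(t - c)·g(t - c)} = e^(-cs)·G(s) with c = 4 and G(s) = L{g(t)}.
L{3} = 3/s.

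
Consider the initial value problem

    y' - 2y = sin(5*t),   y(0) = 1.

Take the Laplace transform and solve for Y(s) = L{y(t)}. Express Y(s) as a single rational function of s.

Apply the Laplace transform to the equation.
With L{y'} = sY - y(0) = sY - 1: the LHS transforms to (s - 2)Y - (1).
The right side is L{sin(5*t)} = 5/(s^2 + 25).
So (s - 2)Y = 5/(s^2 + 25) + (1).
Solve for Y(s) and write it as one ratio of polynomials.

Y(s) = (s^2 + 30)/(s^3 - 2*s^2 + 25*s - 50)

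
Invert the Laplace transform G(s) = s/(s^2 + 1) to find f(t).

f(t) = cos(t)

Since L{cos(t)} = s/(s^2 + 1), the inverse is cos(t).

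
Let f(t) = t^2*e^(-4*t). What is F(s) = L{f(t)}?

F(s) = 2/(s + 4)^3

L{e^(-4t)} = 1/(s + 4).
Then apply L{t^2·g(t)} = (-1)^2 d^2/ds^2[G(s)] with G(s) = 1/(s + 4):
differentiating 2 times and applying the sign gives 2/(s + 4)^3.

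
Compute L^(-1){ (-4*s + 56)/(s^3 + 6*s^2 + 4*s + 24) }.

4*sin(2*t) - 2*cos(2*t) + 2*exp(-6*t)

Factor the denominator: s^3 + 6*s^2 + 4*s + 24 = (s + 6)*(s^2 + 4).
Partial fraction decomposition gives [2/(s + 6)] + [-2*s/(s^2 + 4)] + [8/(s^2 + 4)].
Invert each term: 2/(s + 6) ↔ 2e^(-6t); -2·s/(s^2 + 4) ↔ -2cos(2t); 4·2/(s^2 + 4) ↔ 4sin(2t).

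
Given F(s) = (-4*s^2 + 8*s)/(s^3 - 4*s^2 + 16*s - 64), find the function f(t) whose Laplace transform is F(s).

Factor the denominator: s^3 - 4*s^2 + 16*s - 64 = (s - 4)*(s^2 + 16).
Partial fraction decomposition gives [-1/(s - 4)] + [-3*s/(s^2 + 16)] + [-4/(s^2 + 16)].
Invert each term: -1/(s - 4) ↔ -e^(4t); -3·s/(s^2 + 16) ↔ -3cos(4t); -1·4/(s^2 + 16) ↔ -sin(4t).

f(t) = -exp(4*t) - sin(4*t) - 3*cos(4*t)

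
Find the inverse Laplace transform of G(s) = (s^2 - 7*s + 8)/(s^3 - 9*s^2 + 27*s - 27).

-2*t^2*exp(3*t) - t*exp(3*t) + exp(3*t)

Factor the denominator: s^3 - 9*s^2 + 27*s - 27 = (s - 3)^3.
Partial fraction decomposition gives [1/(s - 3)] + [-1/(s - 3)^2] + [-4/(s - 3)^3].
Invert each term: 1/(s - 3) ↔ e^(3t); -1/(s - 3)^2 ↔ -t·e^(3t); -4/(s - 3)^3 ↔ (-2)t^2·e^(3t).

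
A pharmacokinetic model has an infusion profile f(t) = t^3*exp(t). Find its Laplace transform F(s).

F(s) = 6/(s - 1)^4

L{t^3} = 3!/s^4 = 6/s^4.
By the first shifting theorem, multiplying by e^(t) replaces s with s - 1.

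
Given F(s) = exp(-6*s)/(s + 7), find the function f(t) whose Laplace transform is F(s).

The factor e^(-6s) signals a time shift by c = 6 (second shifting theorem).
L{e^(-7t)} = 1/(s + 7), so L^-1{1/(s + 7)} = exp(-7*t).
Hence the inverse is u(t - 6) times that function evaluated at t - 6.

f(t) = Heaviside(t - 6)*(exp(-7*t + 42))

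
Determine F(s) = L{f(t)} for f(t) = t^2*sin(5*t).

F(s) = 10*(3*s^2 - 25)/(s^2 + 25)^3

L{sin(5t)} = 5/(s^2 + 25).
Then apply L{t^2·g(t)} = (-1)^2 d^2/ds^2[G(s)] with G(s) = 5/(s^2 + 25):
differentiating 2 times and applying the sign gives 10*(3*s^2 - 25)/(s^2 + 25)^3.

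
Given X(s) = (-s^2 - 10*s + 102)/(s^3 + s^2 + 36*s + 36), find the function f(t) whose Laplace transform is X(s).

f(t) = -sin(6*t) - 4*cos(6*t) + 3*exp(-t)

Factor the denominator: s^3 + s^2 + 36*s + 36 = (s + 1)*(s^2 + 36).
Partial fraction decomposition gives [3/(s + 1)] + [-4*s/(s^2 + 36)] + [-6/(s^2 + 36)].
Invert each term: 3/(s + 1) ↔ 3e^(-t); -4·s/(s^2 + 36) ↔ -4cos(6t); -1·6/(s^2 + 36) ↔ -sin(6t).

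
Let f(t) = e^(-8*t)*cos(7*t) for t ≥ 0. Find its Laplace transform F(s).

L{cos(7t)} = s/(s^2 + 49).
By the first shifting theorem, multiplying by e^(-8t) replaces s with s + 8.

F(s) = (s + 8)/((s + 8)^2 + 49)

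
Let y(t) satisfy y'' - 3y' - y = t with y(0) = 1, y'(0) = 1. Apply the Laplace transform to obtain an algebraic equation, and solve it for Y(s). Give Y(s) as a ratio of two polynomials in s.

Y(s) = (s^3 - 2*s^2 + 1)/(s^4 - 3*s^3 - s^2)

Apply the Laplace transform to the equation.
The derivative rules (L{y''} = s^2 Y - s·y(0) - y'(0) and L{y'} = sY - y(0), with y(0) = 1, y'(0) = 1) turn the left side into (s^2 - 3*s - 1)Y - (s - 2).
The right side is L{t} = s^(-2).
So (s^2 - 3*s - 1)Y = s^(-2) + (s - 2).
Divide through and combine into a single rational function.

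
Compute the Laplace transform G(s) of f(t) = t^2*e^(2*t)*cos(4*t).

G(s) = 2*(s - 2)*(s^2 - 4*s - 44)/(s^2 - 4*s + 20)^3

L{cos(4t)} = s/(s^2 + 16).
Multiplying by e^(2t) shifts s → s - 2, so L{e^(2*t)*cos(4*t)} = (s - 2)/((s - 2)^2 + 16).
Then apply L{t^2·g(t)} = (-1)^2 d^2/ds^2[H(s)] with H(s) = (s - 2)/((s - 2)^2 + 16):
differentiating 2 times and applying the sign gives 2*(s - 2)*(s^2 - 4*s - 44)/(s^2 - 4*s + 20)^3.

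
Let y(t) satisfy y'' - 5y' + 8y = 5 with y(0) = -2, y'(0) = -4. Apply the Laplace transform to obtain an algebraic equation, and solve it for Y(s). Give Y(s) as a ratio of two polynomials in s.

Laplace-transform each side.
Using L{y''} = s^2 Y - s·y(0) - y'(0) and L{y'} = sY - y(0), with y(0) = -2, y'(0) = -4, the left side becomes (s^2 - 5*s + 8)Y - (-2*s + 6).
The right side is L{5} = 5/s.
So (s^2 - 5*s + 8)Y = 5/s + (-2*s + 6).
Isolate Y and clear denominators.

Y(s) = (-2*s^2 + 6*s + 5)/(s^3 - 5*s^2 + 8*s)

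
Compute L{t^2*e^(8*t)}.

2/(s - 8)^3

L{e^(8t)} = 1/(s - 8).
Then apply L{t^2·g(t)} = (-1)^2 d^2/ds^2[G(s)] with G(s) = 1/(s - 8):
differentiating 2 times and applying the sign gives 2/(s - 8)^3.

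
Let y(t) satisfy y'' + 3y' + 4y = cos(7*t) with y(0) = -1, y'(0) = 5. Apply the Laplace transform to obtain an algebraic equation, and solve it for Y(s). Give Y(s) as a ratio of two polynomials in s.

Y(s) = (-s^3 + 2*s^2 - 48*s + 98)/(s^4 + 3*s^3 + 53*s^2 + 147*s + 196)

Laplace-transform each side.
With L{y''} = s^2 Y - s·y(0) - y'(0) and L{y'} = sY - y(0), with y(0) = -1, y'(0) = 5: the LHS transforms to (s^2 + 3*s + 4)Y - (-s + 2).
The right side is L{cos(7*t)} = s/(s^2 + 49).
So (s^2 + 3*s + 4)Y = s/(s^2 + 49) + (-s + 2).
Isolate Y and clear denominators.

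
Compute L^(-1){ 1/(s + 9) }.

exp(-9*t)

Since L{e^(-9t)} = 1/(s + 9), the inverse is exp(-9*t).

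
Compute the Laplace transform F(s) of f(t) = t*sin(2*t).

L{sin(2t)} = 2/(s^2 + 4).
Then apply L{t·g(t)} = -d/ds[G(s)] with G(s) = 2/(s^2 + 4):
differentiating 1 time and applying the sign gives 4*s/(s^2 + 4)^2.

F(s) = 4*s/(s^2 + 4)^2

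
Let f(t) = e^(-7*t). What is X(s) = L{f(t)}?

X(s) = 1/(s + 7)

L{e^(-7t)} = 1/(s + 7).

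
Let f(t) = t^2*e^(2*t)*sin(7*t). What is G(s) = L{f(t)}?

G(s) = 14*(3*s^2 - 12*s - 37)/(s^2 - 4*s + 53)^3

L{sin(7t)} = 7/(s^2 + 49).
Multiplying by e^(2t) shifts s → s - 2, so L{e^(2*t)*sin(7*t)} = 7/((s - 2)^2 + 49).
Then apply L{t^2·g(t)} = (-1)^2 d^2/ds^2[H(s)] with H(s) = 7/((s - 2)^2 + 49):
differentiating 2 times and applying the sign gives 14*(3*s^2 - 12*s - 37)/(s^2 - 4*s + 53)^3.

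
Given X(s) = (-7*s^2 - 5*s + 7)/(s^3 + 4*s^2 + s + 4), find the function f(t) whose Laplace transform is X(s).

f(t) = 3*sin(t) - 2*cos(t) - 5*exp(-4*t)

Factor the denominator: s^3 + 4*s^2 + s + 4 = (s + 4)*(s^2 + 1).
Partial fraction decomposition gives [-5/(s + 4)] + [-2*s/(s^2 + 1)] + [3/(s^2 + 1)].
Invert each term: -5/(s + 4) ↔ -5e^(-4t); -2·s/(s^2 + 1) ↔ -2cos(t); 3·1/(s^2 + 1) ↔ 3sin(t).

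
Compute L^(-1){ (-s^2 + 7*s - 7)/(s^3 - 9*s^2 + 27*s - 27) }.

Factor the denominator: s^3 - 9*s^2 + 27*s - 27 = (s - 3)^3.
Partial fraction decomposition gives [-1/(s - 3)] + [(s - 3)^(-2)] + [5/(s - 3)^3].
Invert each term: -1/(s - 3) ↔ -e^(3t); 1/(s - 3)^2 ↔ t·e^(3t); 5/(s - 3)^3 ↔ (5/2)t^2·e^(3t).

5*t^2*exp(3*t)/2 + t*exp(3*t) - exp(3*t)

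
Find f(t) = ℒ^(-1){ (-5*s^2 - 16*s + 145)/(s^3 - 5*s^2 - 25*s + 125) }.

f(t) = -6*t*exp(5*t) - 6*exp(5*t) + exp(-5*t)

Factor the denominator: s^3 - 5*s^2 - 25*s + 125 = (s - 5)^2*(s + 5).
Partial fraction decomposition gives [-6/(s - 5)] + [-6/(s - 5)^2] + [1/(s + 5)].
Invert each term: -6/(s - 5) ↔ -6e^(5t); -6/(s - 5)^2 ↔ -6t·e^(5t); 1/(s + 5) ↔ e^(-5t).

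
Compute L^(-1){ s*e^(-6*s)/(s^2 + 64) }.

Heaviside(t - 6)*(cos(8*t - 48))

The factor e^(-6s) signals a time shift by c = 6 (second shifting theorem).
L{cos(8t)} = s/(s^2 + 64), so L^-1{s/(s^2 + 64)} = cos(8*t).
Hence the inverse is u(t - 6) times that function evaluated at t - 6.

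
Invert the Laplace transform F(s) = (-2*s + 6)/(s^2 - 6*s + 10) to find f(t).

f(t) = -2*exp(3*t)*cos(t)

Rewrite the denominator: s^2 - 6*s + 10 = (s - 3)^2 + 1.
The form in (s - 3) signals a first-shifting-theorem factor e^(3t).
Since L{cos(t)} = s/(s^2 + 1), the inverse is e^(3*t)*cos(t), scaled by -2.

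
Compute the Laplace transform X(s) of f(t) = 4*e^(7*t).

L{4} = 4/s.
By the first shifting theorem, multiplying by e^(7t) replaces s with s - 7.

X(s) = 4/(s - 7)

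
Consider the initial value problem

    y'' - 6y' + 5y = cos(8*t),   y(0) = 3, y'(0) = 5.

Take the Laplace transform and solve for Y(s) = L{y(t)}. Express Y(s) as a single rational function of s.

Y(s) = (3*s^3 - 13*s^2 + 193*s - 832)/(s^4 - 6*s^3 + 69*s^2 - 384*s + 320)

Laplace-transform each side.
With L{y''} = s^2 Y - s·y(0) - y'(0) and L{y'} = sY - y(0), with y(0) = 3, y'(0) = 5: the LHS transforms to (s^2 - 6*s + 5)Y - (3*s - 13).
The right side is L{cos(8*t)} = s/(s^2 + 64).
So (s^2 - 6*s + 5)Y = s/(s^2 + 64) + (3*s - 13).
Solve for Y(s) and write it as one ratio of polynomials.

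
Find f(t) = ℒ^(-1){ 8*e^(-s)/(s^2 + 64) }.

f(t) = Heaviside(t - 1)*(sin(8*t - 8))

The factor e^(-s) signals a time shift by c = 1 (second shifting theorem).
L{sin(8t)} = 8/(s^2 + 64), so L^-1{8/(s^2 + 64)} = sin(8*t).
Hence the inverse is u(t - 1) times that function evaluated at t - 1.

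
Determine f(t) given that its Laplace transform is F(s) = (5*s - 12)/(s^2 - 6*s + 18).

f(t) = exp(3*t)*sin(3*t) + 5*exp(3*t)*cos(3*t)

Complete the square in the denominator: s^2 - 6*s + 18 = (s - 3)^2 + 3^2.
Split the numerator to match: 5*s - 12 = 5·(s - 3) + 1·3.
Invert each term: 5·(s - 3)/((s - 3)^2 + 9) ↔ 5e^(3t)cos(3t); 1·3/((s - 3)^2 + 9) ↔ e^(3t)sin(3t).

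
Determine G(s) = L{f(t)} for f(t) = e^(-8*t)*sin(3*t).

L{sin(3t)} = 3/(s^2 + 9).
By the first shifting theorem, multiplying by e^(-8t) replaces s with s + 8.

G(s) = 3/((s + 8)^2 + 9)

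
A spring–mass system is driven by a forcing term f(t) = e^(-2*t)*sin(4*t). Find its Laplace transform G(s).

G(s) = 4/((s + 2)^2 + 16)

L{sin(4t)} = 4/(s^2 + 16).
By the first shifting theorem, multiplying by e^(-2t) replaces s with s + 2.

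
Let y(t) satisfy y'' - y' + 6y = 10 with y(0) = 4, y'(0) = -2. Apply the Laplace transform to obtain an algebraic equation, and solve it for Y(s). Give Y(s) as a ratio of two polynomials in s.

Y(s) = (4*s^2 - 6*s + 10)/(s^3 - s^2 + 6*s)

Laplace-transform each side.
The derivative rules (L{y''} = s^2 Y - s·y(0) - y'(0) and L{y'} = sY - y(0), with y(0) = 4, y'(0) = -2) turn the left side into (s^2 - s + 6)Y - (4*s - 6).
The right side is L{10} = 10/s.
So (s^2 - s + 6)Y = 10/s + (4*s - 6).
Divide through and combine into a single rational function.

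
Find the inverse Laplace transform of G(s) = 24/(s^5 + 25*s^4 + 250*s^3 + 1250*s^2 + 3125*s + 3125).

Rewrite the denominator: s^5 + 25*s^4 + 250*s^3 + 1250*s^2 + 3125*s + 3125 = (s + 5)^5.
The form in (s + 5) signals a first-shifting-theorem factor e^(-5t).
Since L{t^4} = 4!/s^5 = 24/s^5, the inverse is t^4*e^(-5*t).

t^4*exp(-5*t)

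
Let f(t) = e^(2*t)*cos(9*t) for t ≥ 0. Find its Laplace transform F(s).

F(s) = (s - 2)/((s - 2)^2 + 81)

L{cos(9t)} = s/(s^2 + 81).
By the first shifting theorem, multiplying by e^(2t) replaces s with s - 2.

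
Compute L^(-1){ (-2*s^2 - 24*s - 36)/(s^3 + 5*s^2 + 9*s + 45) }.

-3*sin(3*t) - 3*cos(3*t) + exp(-5*t)

Factor the denominator: s^3 + 5*s^2 + 9*s + 45 = (s + 5)*(s^2 + 9).
Partial fraction decomposition gives [1/(s + 5)] + [-3*s/(s^2 + 9)] + [-9/(s^2 + 9)].
Invert each term: 1/(s + 5) ↔ e^(-5t); -3·s/(s^2 + 9) ↔ -3cos(3t); -3·3/(s^2 + 9) ↔ -3sin(3t).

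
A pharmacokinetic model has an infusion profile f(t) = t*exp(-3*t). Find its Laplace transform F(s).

F(s) = (s + 3)^(-2)

L{e^(-3t)} = 1/(s + 3).
Then apply L{t·g(t)} = -d/ds[G(s)] with G(s) = 1/(s + 3):
differentiating 1 time and applying the sign gives (s + 3)^(-2).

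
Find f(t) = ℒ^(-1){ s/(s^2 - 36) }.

f(t) = cosh(6*t)

Since L{cosh(6t)} = s/(s^2 - 36), the inverse is cosh(6*t).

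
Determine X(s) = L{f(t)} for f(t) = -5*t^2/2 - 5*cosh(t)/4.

X(s) = -5*s/(4*(s^2 - 1)) - 5/s^3

The transform is linear, so treat each term independently.
(-5/4)·[L{cosh(t)} = s/(s^2 - 1)]; (-5/2)·[L{t^2} = 2!/s^3 = 2/s^3].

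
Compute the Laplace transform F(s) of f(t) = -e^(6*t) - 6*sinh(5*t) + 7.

The transform is linear, so treat each term independently.
(-6)·[L{sinh(5t)} = 5/(s^2 - 25)]; (-1)·[L{e^(6t)} = 1/(s - 6)]; L{7} = 7/s.

F(s) = -30/(s^2 - 25) - 1/(s - 6) + 7/s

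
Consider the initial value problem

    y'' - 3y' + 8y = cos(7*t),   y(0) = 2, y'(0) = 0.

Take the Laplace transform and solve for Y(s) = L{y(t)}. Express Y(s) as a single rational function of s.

Apply the Laplace transform to the equation.
Using L{y''} = s^2 Y - s·y(0) - y'(0) and L{y'} = sY - y(0), with y(0) = 2, y'(0) = 0, the left side becomes (s^2 - 3*s + 8)Y - (2*s - 6).
The right side is L{cos(7*t)} = s/(s^2 + 49).
So (s^2 - 3*s + 8)Y = s/(s^2 + 49) + (2*s - 6).
Solve for Y(s) and write it as one ratio of polynomials.

Y(s) = (2*s^3 - 6*s^2 + 99*s - 294)/(s^4 - 3*s^3 + 57*s^2 - 147*s + 392)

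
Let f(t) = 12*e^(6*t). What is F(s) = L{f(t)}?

F(s) = 12/(s - 6)

L{12} = 12/s.
By the first shifting theorem, multiplying by e^(6t) replaces s with s - 6.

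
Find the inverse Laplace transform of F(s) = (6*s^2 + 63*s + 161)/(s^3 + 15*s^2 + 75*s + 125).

-2*t^2*exp(-5*t) + 3*t*exp(-5*t) + 6*exp(-5*t)

Factor the denominator: s^3 + 15*s^2 + 75*s + 125 = (s + 5)^3.
Partial fraction decomposition gives [6/(s + 5)] + [3/(s + 5)^2] + [-4/(s + 5)^3].
Invert each term: 6/(s + 5) ↔ 6e^(-5t); 3/(s + 5)^2 ↔ 3t·e^(-5t); -4/(s + 5)^3 ↔ (-2)t^2·e^(-5t).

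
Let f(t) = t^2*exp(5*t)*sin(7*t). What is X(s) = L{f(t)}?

X(s) = 14*(3*s^2 - 30*s + 26)/(s^2 - 10*s + 74)^3

L{sin(7t)} = 7/(s^2 + 49).
Multiplying by e^(5t) shifts s → s - 5, so L{exp(5*t)*sin(7*t)} = 7/((s - 5)^2 + 49).
Then apply L{t^2·g(t)} = (-1)^2 d^2/ds^2[G(s)] with G(s) = 7/((s - 5)^2 + 49):
differentiating 2 times and applying the sign gives 14*(3*s^2 - 30*s + 26)/(s^2 - 10*s + 74)^3.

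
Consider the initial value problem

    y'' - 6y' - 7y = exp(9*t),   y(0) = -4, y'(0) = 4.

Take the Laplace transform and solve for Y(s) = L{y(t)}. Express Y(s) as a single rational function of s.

Transform both sides with L{·}.
Using L{y''} = s^2 Y - s·y(0) - y'(0) and L{y'} = sY - y(0), with y(0) = -4, y'(0) = 4, the left side becomes (s^2 - 6*s - 7)Y - (-4*s + 28).
The right side is L{exp(9*t)} = 1/(s - 9).
So (s^2 - 6*s - 7)Y = 1/(s - 9) + (-4*s + 28).
Isolate Y and clear denominators.

Y(s) = (-4*s^2 + 64*s - 251)/(s^3 - 15*s^2 + 47*s + 63)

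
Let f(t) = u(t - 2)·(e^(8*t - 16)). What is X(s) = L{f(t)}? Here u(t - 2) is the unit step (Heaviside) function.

By the second shifting theorem, L{u(t - c)·g(t - c)} = e^(-cs)·G(s) with c = 2 and G(s) = L{g(t)}.
L{e^(8t)} = 1/(s - 8).

X(s) = exp(-2*s)/(s - 8)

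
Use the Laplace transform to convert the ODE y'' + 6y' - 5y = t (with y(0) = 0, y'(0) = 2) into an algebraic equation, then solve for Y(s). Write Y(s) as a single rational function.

Y(s) = (2*s^2 + 1)/(s^4 + 6*s^3 - 5*s^2)

Apply the Laplace transform to the equation.
The derivative rules (L{y''} = s^2 Y - s·y(0) - y'(0) and L{y'} = sY - y(0), with y(0) = 0, y'(0) = 2) turn the left side into (s^2 + 6*s - 5)Y - (2).
The right side is L{t} = s^(-2).
So (s^2 + 6*s - 5)Y = s^(-2) + (2).
Solve for Y(s) and write it as one ratio of polynomials.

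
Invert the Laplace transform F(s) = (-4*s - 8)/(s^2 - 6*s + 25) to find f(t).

Complete the square in the denominator: s^2 - 6*s + 25 = (s - 3)^2 + 4^2.
Split the numerator to match: -4*s - 8 = -4·(s - 3) - 5·4.
Invert each term: -4·(s - 3)/((s - 3)^2 + 16) ↔ -4e^(3t)cos(4t); -5·4/((s - 3)^2 + 16) ↔ -5e^(3t)sin(4t).

f(t) = -5*exp(3*t)*sin(4*t) - 4*exp(3*t)*cos(4*t)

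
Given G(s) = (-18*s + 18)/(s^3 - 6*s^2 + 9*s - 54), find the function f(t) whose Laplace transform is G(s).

f(t) = -2*exp(6*t) - 2*sin(3*t) + 2*cos(3*t)

Factor the denominator: s^3 - 6*s^2 + 9*s - 54 = (s - 6)*(s^2 + 9).
Partial fraction decomposition gives [-2/(s - 6)] + [2*s/(s^2 + 9)] + [-6/(s^2 + 9)].
Invert each term: -2/(s - 6) ↔ -2e^(6t); 2·s/(s^2 + 9) ↔ 2cos(3t); -2·3/(s^2 + 9) ↔ -2sin(3t).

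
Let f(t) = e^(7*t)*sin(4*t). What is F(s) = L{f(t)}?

F(s) = 4/((s - 7)^2 + 16)

L{sin(4t)} = 4/(s^2 + 16).
By the first shifting theorem, multiplying by e^(7t) replaces s with s - 7.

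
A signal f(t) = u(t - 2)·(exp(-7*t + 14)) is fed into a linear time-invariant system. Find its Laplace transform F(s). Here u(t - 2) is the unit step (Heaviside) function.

By the second shifting theorem, L{u(t - c)·g(t - c)} = e^(-cs)·G(s) with c = 2 and G(s) = L{g(t)}.
L{e^(-7t)} = 1/(s + 7).

F(s) = exp(-2*s)/(s + 7)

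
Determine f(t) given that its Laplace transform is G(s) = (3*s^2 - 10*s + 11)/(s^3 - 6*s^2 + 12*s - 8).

Factor the denominator: s^3 - 6*s^2 + 12*s - 8 = (s - 2)^3.
Partial fraction decomposition gives [3/(s - 2)] + [2/(s - 2)^2] + [3/(s - 2)^3].
Invert each term: 3/(s - 2) ↔ 3e^(2t); 2/(s - 2)^2 ↔ 2t·e^(2t); 3/(s - 2)^3 ↔ (3/2)t^2·e^(2t).

f(t) = 3*t^2*exp(2*t)/2 + 2*t*exp(2*t) + 3*exp(2*t)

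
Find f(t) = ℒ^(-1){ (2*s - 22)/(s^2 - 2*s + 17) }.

Complete the square in the denominator: s^2 - 2*s + 17 = (s - 1)^2 + 4^2.
Split the numerator to match: 2*s - 22 = 2·(s - 1) - 5·4.
Invert each term: 2·(s - 1)/((s - 1)^2 + 16) ↔ 2e^(t)cos(4t); -5·4/((s - 1)^2 + 16) ↔ -5e^(t)sin(4t).

f(t) = -5*exp(t)*sin(4*t) + 2*exp(t)*cos(4*t)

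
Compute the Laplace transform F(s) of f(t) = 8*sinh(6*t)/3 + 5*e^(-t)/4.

F(s) = 16/(s^2 - 36) + 5/(4*(s + 1))

By linearity of the Laplace transform, transform each term separately.
(8/3)·[L{sinh(6t)} = 6/(s^2 - 36)]; (5/4)·[L{e^(-t)} = 1/(s + 1)].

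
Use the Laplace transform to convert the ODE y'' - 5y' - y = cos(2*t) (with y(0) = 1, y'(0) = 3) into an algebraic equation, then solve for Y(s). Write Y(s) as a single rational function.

Transform both sides with L{·}.
The derivative rules (L{y''} = s^2 Y - s·y(0) - y'(0) and L{y'} = sY - y(0), with y(0) = 1, y'(0) = 3) turn the left side into (s^2 - 5*s - 1)Y - (s - 2).
The right side is L{cos(2*t)} = s/(s^2 + 4).
So (s^2 - 5*s - 1)Y = s/(s^2 + 4) + (s - 2).
Divide through and combine into a single rational function.

Y(s) = (s^3 - 2*s^2 + 5*s - 8)/(s^4 - 5*s^3 + 3*s^2 - 20*s - 4)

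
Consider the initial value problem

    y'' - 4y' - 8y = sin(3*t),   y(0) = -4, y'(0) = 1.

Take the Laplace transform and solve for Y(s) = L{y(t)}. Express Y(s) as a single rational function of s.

Take the Laplace transform of both sides.
Using L{y''} = s^2 Y - s·y(0) - y'(0) and L{y'} = sY - y(0), with y(0) = -4, y'(0) = 1, the left side becomes (s^2 - 4*s - 8)Y - (-4*s + 17).
The right side is L{sin(3*t)} = 3/(s^2 + 9).
So (s^2 - 4*s - 8)Y = 3/(s^2 + 9) + (-4*s + 17).
Solve for Y(s) and write it as one ratio of polynomials.

Y(s) = (-4*s^3 + 17*s^2 - 36*s + 156)/(s^4 - 4*s^3 + s^2 - 36*s - 72)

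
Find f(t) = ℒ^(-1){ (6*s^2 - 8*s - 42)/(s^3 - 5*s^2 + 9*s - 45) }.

f(t) = 2*exp(5*t) + 4*sin(3*t) + 4*cos(3*t)

Factor the denominator: s^3 - 5*s^2 + 9*s - 45 = (s - 5)*(s^2 + 9).
Partial fraction decomposition gives [2/(s - 5)] + [4*s/(s^2 + 9)] + [12/(s^2 + 9)].
Invert each term: 2/(s - 5) ↔ 2e^(5t); 4·s/(s^2 + 9) ↔ 4cos(3t); 4·3/(s^2 + 9) ↔ 4sin(3t).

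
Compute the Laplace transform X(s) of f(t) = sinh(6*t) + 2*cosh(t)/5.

X(s) = 2*s/(5*(s^2 - 1)) + 6/(s^2 - 36)

Apply the Laplace transform termwise.
(2/5)·[L{cosh(t)} = s/(s^2 - 1)]; L{sinh(6t)} = 6/(s^2 - 36).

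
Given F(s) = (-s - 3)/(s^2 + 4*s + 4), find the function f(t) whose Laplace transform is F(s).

Factor the denominator: s^2 + 4*s + 4 = (s + 2)^2.
Partial fraction decomposition gives [-1/(s + 2)] + [-1/(s + 2)^2].
Invert each term: -1/(s + 2) ↔ -e^(-2t); -1/(s + 2)^2 ↔ -t·e^(-2t).

f(t) = -t*exp(-2*t) - exp(-2*t)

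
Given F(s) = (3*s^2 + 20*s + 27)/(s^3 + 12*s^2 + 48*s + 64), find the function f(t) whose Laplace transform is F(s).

f(t) = -5*t^2*exp(-4*t)/2 - 4*t*exp(-4*t) + 3*exp(-4*t)

Factor the denominator: s^3 + 12*s^2 + 48*s + 64 = (s + 4)^3.
Partial fraction decomposition gives [3/(s + 4)] + [-4/(s + 4)^2] + [-5/(s + 4)^3].
Invert each term: 3/(s + 4) ↔ 3e^(-4t); -4/(s + 4)^2 ↔ -4t·e^(-4t); -5/(s + 4)^3 ↔ (-5/2)t^2·e^(-4t).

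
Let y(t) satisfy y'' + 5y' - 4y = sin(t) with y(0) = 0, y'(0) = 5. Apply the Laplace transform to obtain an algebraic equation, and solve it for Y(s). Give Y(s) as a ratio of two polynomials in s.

Y(s) = (5*s^2 + 6)/(s^4 + 5*s^3 - 3*s^2 + 5*s - 4)

Apply the Laplace transform to the equation.
With L{y''} = s^2 Y - s·y(0) - y'(0) and L{y'} = sY - y(0), with y(0) = 0, y'(0) = 5: the LHS transforms to (s^2 + 5*s - 4)Y - (5).
The right side is L{sin(t)} = 1/(s^2 + 1).
So (s^2 + 5*s - 4)Y = 1/(s^2 + 1) + (5).
Isolate Y and clear denominators.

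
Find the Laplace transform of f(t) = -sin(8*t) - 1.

-8/(s^2 + 64) - 1/s

The transform is linear, so treat each term independently.
L{-1} = -1/s; (-1)·[L{sin(8t)} = 8/(s^2 + 64)].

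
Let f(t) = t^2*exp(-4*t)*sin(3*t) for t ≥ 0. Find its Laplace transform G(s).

G(s) = 18*(s^2 + 8*s + 13)/(s^2 + 8*s + 25)^3

L{sin(3t)} = 3/(s^2 + 9).
Multiplying by e^(-4t) shifts s → s + 4, so L{exp(-4*t)*sin(3*t)} = 3/((s + 4)^2 + 9).
Then apply L{t^2·g(t)} = (-1)^2 d^2/ds^2[H(s)] with H(s) = 3/((s + 4)^2 + 9):
differentiating 2 times and applying the sign gives 18*(s^2 + 8*s + 13)/(s^2 + 8*s + 25)^3.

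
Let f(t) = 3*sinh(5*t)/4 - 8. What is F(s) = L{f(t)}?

The transform is linear, so treat each term independently.
(3/4)·[L{sinh(5t)} = 5/(s^2 - 25)]; L{-8} = -8/s.

F(s) = 15/(4*(s^2 - 25)) - 8/s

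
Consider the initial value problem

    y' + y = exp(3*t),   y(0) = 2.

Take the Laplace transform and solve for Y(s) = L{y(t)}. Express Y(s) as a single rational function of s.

Y(s) = (2*s - 5)/(s^2 - 2*s - 3)

Apply the Laplace transform to the equation.
The derivative rules (L{y'} = sY - y(0) = sY - 2) turn the left side into (s + 1)Y - (2).
The right side is L{exp(3*t)} = 1/(s - 3).
So (s + 1)Y = 1/(s - 3) + (2).
Isolate Y and clear denominators.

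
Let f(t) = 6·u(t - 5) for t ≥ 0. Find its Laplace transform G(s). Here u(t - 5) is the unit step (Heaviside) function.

By the second shifting theorem, L{u(t - c)·g(t - c)} = e^(-cs)·H(s) with c = 5 and H(s) = L{g(t)}.
L{6} = 6/s.

G(s) = 6*exp(-5*s)/s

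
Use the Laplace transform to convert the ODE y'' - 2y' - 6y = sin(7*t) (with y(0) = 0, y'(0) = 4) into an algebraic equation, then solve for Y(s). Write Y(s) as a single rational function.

Y(s) = (4*s^2 + 203)/(s^4 - 2*s^3 + 43*s^2 - 98*s - 294)

Apply the Laplace transform to the equation.
Using L{y''} = s^2 Y - s·y(0) - y'(0) and L{y'} = sY - y(0), with y(0) = 0, y'(0) = 4, the left side becomes (s^2 - 2*s - 6)Y - (4).
The right side is L{sin(7*t)} = 7/(s^2 + 49).
So (s^2 - 2*s - 6)Y = 7/(s^2 + 49) + (4).
Divide through and combine into a single rational function.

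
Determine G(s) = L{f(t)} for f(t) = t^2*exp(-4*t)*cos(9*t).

G(s) = 2*(s + 4)*(s^2 + 8*s - 227)/(s^2 + 8*s + 97)^3

L{cos(9t)} = s/(s^2 + 81).
Multiplying by e^(-4t) shifts s → s + 4, so L{exp(-4*t)*cos(9*t)} = (s + 4)/((s + 4)^2 + 81).
Then apply L{t^2·g(t)} = (-1)^2 d^2/ds^2[H(s)] with H(s) = (s + 4)/((s + 4)^2 + 81):
differentiating 2 times and applying the sign gives 2*(s + 4)*(s^2 + 8*s - 227)/(s^2 + 8*s + 97)^3.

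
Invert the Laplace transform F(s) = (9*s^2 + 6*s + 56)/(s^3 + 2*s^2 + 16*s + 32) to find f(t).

f(t) = -sin(4*t) + 5*cos(4*t) + 4*exp(-2*t)

Factor the denominator: s^3 + 2*s^2 + 16*s + 32 = (s + 2)*(s^2 + 16).
Partial fraction decomposition gives [4/(s + 2)] + [5*s/(s^2 + 16)] + [-4/(s^2 + 16)].
Invert each term: 4/(s + 2) ↔ 4e^(-2t); 5·s/(s^2 + 16) ↔ 5cos(4t); -1·4/(s^2 + 16) ↔ -sin(4t).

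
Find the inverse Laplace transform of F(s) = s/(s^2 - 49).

cosh(7*t)

Since L{cosh(7t)} = s/(s^2 - 49), the inverse is cosh(7*t).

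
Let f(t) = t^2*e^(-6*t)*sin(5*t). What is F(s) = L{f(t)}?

F(s) = 10*(3*s^2 + 36*s + 83)/(s^2 + 12*s + 61)^3

L{sin(5t)} = 5/(s^2 + 25).
Multiplying by e^(-6t) shifts s → s + 6, so L{e^(-6*t)*sin(5*t)} = 5/((s + 6)^2 + 25).
Then apply L{t^2·g(t)} = (-1)^2 d^2/ds^2[G(s)] with G(s) = 5/((s + 6)^2 + 25):
differentiating 2 times and applying the sign gives 10*(3*s^2 + 36*s + 83)/(s^2 + 12*s + 61)^3.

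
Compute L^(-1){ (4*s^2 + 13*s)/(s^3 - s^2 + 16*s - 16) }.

Factor the denominator: s^3 - s^2 + 16*s - 16 = (s - 1)*(s^2 + 16).
Partial fraction decomposition gives [1/(s - 1)] + [3*s/(s^2 + 16)] + [16/(s^2 + 16)].
Invert each term: 1/(s - 1) ↔ e^(t); 3·s/(s^2 + 16) ↔ 3cos(4t); 4·4/(s^2 + 16) ↔ 4sin(4t).

exp(t) + 4*sin(4*t) + 3*cos(4*t)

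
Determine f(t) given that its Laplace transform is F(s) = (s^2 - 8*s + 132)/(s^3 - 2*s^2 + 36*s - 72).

f(t) = 3*exp(2*t) - 2*sin(6*t) - 2*cos(6*t)

Factor the denominator: s^3 - 2*s^2 + 36*s - 72 = (s - 2)*(s^2 + 36).
Partial fraction decomposition gives [3/(s - 2)] + [-2*s/(s^2 + 36)] + [-12/(s^2 + 36)].
Invert each term: 3/(s - 2) ↔ 3e^(2t); -2·s/(s^2 + 36) ↔ -2cos(6t); -2·6/(s^2 + 36) ↔ -2sin(6t).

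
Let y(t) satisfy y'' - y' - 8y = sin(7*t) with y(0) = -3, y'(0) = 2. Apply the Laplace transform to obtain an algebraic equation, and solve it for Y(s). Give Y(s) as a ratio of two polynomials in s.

Y(s) = (-3*s^3 + 5*s^2 - 147*s + 252)/(s^4 - s^3 + 41*s^2 - 49*s - 392)

Transform both sides with L{·}.
The derivative rules (L{y''} = s^2 Y - s·y(0) - y'(0) and L{y'} = sY - y(0), with y(0) = -3, y'(0) = 2) turn the left side into (s^2 - s - 8)Y - (-3*s + 5).
The right side is L{sin(7*t)} = 7/(s^2 + 49).
So (s^2 - s - 8)Y = 7/(s^2 + 49) + (-3*s + 5).
Divide through and combine into a single rational function.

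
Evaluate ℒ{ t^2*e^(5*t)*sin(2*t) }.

4*(3*s^2 - 30*s + 71)/(s^2 - 10*s + 29)^3

L{sin(2t)} = 2/(s^2 + 4).
Multiplying by e^(5t) shifts s → s - 5, so L{e^(5*t)*sin(2*t)} = 2/((s - 5)^2 + 4).
Then apply L{t^2·g(t)} = (-1)^2 d^2/ds^2[H(s)] with H(s) = 2/((s - 5)^2 + 4):
differentiating 2 times and applying the sign gives 4*(3*s^2 - 30*s + 71)/(s^2 - 10*s + 29)^3.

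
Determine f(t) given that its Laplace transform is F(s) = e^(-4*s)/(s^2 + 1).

The factor e^(-4s) signals a time shift by c = 4 (second shifting theorem).
L{sin(t)} = 1/(s^2 + 1), so L^-1{1/(s^2 + 1)} = sin(t).
Hence the inverse is u(t - 4) times that function evaluated at t - 4.

f(t) = Heaviside(t - 4)*(sin(t - 4))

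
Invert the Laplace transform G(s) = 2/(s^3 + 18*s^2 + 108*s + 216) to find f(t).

Rewrite the denominator: s^3 + 18*s^2 + 108*s + 216 = (s + 6)^3.
The form in (s + 6) signals a first-shifting-theorem factor e^(-6t).
Since L{t^2} = 2!/s^3 = 2/s^3, the inverse is t^2*exp(-6*t).

f(t) = t^2*exp(-6*t)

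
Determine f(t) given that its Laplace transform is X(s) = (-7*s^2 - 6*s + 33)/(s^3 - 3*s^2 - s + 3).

f(t) = -6*exp(3*t) - 5*exp(t) + 4*exp(-t)

Factor the denominator: s^3 - 3*s^2 - s + 3 = (s - 3)*(s - 1)*(s + 1).
Partial fraction decomposition gives [-5/(s - 1)] + [4/(s + 1)] + [-6/(s - 3)].
Invert each term: -5/(s - 1) ↔ -5e^(t); 4/(s + 1) ↔ 4e^(-t); -6/(s - 3) ↔ -6e^(3t).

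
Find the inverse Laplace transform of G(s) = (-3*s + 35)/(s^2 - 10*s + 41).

5*exp(5*t)*sin(4*t) - 3*exp(5*t)*cos(4*t)

Complete the square in the denominator: s^2 - 10*s + 41 = (s - 5)^2 + 4^2.
Split the numerator to match: -3*s + 35 = -3·(s - 5) + 5·4.
Invert each term: -3·(s - 5)/((s - 5)^2 + 16) ↔ -3e^(5t)cos(4t); 5·4/((s - 5)^2 + 16) ↔ 5e^(5t)sin(4t).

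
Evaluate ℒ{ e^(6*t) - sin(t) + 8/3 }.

-1/(s^2 + 1) + 1/(s - 6) + 8/(3*s)

By linearity of the Laplace transform, transform each term separately.
L{e^(6t)} = 1/(s - 6); L{8/3} = (8/3)/s; (-1)·[L{sin(t)} = 1/(s^2 + 1)].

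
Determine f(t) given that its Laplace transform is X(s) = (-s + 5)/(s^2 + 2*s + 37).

Complete the square in the denominator: s^2 + 2*s + 37 = (s + 1)^2 + 6^2.
Split the numerator to match: -s + 5 = -1·(s + 1) + 1·6.
Invert each term: -1·(s + 1)/((s + 1)^2 + 36) ↔ -e^(-t)cos(6t); 1·6/((s + 1)^2 + 36) ↔ e^(-t)sin(6t).

f(t) = exp(-t)*sin(6*t) - exp(-t)*cos(6*t)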